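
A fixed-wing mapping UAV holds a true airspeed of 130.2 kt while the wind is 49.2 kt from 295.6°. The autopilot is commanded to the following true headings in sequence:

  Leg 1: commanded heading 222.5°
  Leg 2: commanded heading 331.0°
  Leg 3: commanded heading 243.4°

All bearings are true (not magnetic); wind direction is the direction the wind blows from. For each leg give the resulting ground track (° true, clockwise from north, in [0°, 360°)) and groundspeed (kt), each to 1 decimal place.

Leg 1: heading 222.5°; drift -22.1° → track 200.4°, groundspeed 125.1 kt
Leg 2: heading 331.0°; drift +17.6° → track 348.6°, groundspeed 94.5 kt
Leg 3: heading 243.4°; drift -21.2° → track 222.2°, groundspeed 107.3 kt

Leg 1: track=200.4°, groundspeed=125.1 kt
Leg 2: track=348.6°, groundspeed=94.5 kt
Leg 3: track=222.2°, groundspeed=107.3 kt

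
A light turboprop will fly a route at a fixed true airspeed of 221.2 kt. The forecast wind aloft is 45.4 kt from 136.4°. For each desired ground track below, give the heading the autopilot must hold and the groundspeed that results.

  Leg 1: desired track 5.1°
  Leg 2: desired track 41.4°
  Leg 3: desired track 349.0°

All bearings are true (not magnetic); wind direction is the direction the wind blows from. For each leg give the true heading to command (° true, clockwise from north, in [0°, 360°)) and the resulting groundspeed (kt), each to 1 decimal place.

Leg 1: desired track 5.1°; wind correction +8.9° → command heading 14.0°, groundspeed 248.5 kt
Leg 2: desired track 41.4°; wind correction +11.8° → command heading 53.2°, groundspeed 220.5 kt
Leg 3: desired track 349.0°; wind correction +6.3° → command heading 355.3°, groundspeed 258.1 kt

Leg 1: heading=14.0°, groundspeed=248.5 kt
Leg 2: heading=53.2°, groundspeed=220.5 kt
Leg 3: heading=355.3°, groundspeed=258.1 kt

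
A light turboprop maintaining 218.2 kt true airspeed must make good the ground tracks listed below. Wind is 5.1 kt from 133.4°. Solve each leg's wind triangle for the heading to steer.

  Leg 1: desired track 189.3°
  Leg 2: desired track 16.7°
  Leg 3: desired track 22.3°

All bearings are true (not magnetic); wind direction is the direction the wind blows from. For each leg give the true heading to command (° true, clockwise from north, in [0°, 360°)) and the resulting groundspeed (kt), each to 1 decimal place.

Leg 1: heading=188.2°, groundspeed=215.3 kt
Leg 2: heading=17.9°, groundspeed=220.4 kt
Leg 3: heading=23.5°, groundspeed=220.0 kt

Leg 1: desired track 189.3°; wind correction -1.1° → command heading 188.2°, groundspeed 215.3 kt
Leg 2: desired track 16.7°; wind correction +1.2° → command heading 17.9°, groundspeed 220.4 kt
Leg 3: desired track 22.3°; wind correction +1.2° → command heading 23.5°, groundspeed 220.0 kt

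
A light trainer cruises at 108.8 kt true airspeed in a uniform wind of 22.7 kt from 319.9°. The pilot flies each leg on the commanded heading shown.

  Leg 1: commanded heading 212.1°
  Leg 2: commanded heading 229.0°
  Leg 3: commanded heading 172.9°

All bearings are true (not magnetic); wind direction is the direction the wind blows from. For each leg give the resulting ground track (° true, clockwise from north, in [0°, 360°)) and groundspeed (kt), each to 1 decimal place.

Leg 1: heading 212.1°; drift -10.6° → track 201.5°, groundspeed 117.7 kt
Leg 2: heading 229.0°; drift -11.7° → track 217.3°, groundspeed 111.5 kt
Leg 3: heading 172.9°; drift -5.5° → track 167.4°, groundspeed 128.4 kt

Leg 1: track=201.5°, groundspeed=117.7 kt
Leg 2: track=217.3°, groundspeed=111.5 kt
Leg 3: track=167.4°, groundspeed=128.4 kt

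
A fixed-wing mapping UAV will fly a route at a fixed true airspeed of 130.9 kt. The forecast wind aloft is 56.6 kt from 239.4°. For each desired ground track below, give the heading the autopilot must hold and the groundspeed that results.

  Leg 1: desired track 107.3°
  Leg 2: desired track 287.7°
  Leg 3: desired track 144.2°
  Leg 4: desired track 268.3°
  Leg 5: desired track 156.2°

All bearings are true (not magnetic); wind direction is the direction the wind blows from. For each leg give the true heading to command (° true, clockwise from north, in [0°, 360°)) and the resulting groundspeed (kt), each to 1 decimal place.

Leg 1: heading=126.0°, groundspeed=161.9 kt
Leg 2: heading=268.9°, groundspeed=86.2 kt
Leg 3: heading=169.7°, groundspeed=123.3 kt
Leg 4: heading=256.2°, groundspeed=78.5 kt
Leg 5: heading=181.6°, groundspeed=111.5 kt

Leg 1: desired track 107.3°; wind correction +18.7° → command heading 126.0°, groundspeed 161.9 kt
Leg 2: desired track 287.7°; wind correction -18.8° → command heading 268.9°, groundspeed 86.2 kt
Leg 3: desired track 144.2°; wind correction +25.5° → command heading 169.7°, groundspeed 123.3 kt
Leg 4: desired track 268.3°; wind correction -12.1° → command heading 256.2°, groundspeed 78.5 kt
Leg 5: desired track 156.2°; wind correction +25.4° → command heading 181.6°, groundspeed 111.5 kt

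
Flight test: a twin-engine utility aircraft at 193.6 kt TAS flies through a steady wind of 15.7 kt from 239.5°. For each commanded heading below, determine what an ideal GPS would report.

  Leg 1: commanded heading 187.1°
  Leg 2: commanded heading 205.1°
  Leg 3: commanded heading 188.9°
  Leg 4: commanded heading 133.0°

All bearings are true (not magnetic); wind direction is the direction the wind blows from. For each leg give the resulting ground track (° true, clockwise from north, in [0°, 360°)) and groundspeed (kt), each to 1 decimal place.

Leg 1: heading 187.1°; drift -3.9° → track 183.2°, groundspeed 184.4 kt
Leg 2: heading 205.1°; drift -2.8° → track 202.3°, groundspeed 180.9 kt
Leg 3: heading 188.9°; drift -3.8° → track 185.1°, groundspeed 184.0 kt
Leg 4: heading 133.0°; drift -4.3° → track 128.7°, groundspeed 198.6 kt

Leg 1: track=183.2°, groundspeed=184.4 kt
Leg 2: track=202.3°, groundspeed=180.9 kt
Leg 3: track=185.1°, groundspeed=184.0 kt
Leg 4: track=128.7°, groundspeed=198.6 kt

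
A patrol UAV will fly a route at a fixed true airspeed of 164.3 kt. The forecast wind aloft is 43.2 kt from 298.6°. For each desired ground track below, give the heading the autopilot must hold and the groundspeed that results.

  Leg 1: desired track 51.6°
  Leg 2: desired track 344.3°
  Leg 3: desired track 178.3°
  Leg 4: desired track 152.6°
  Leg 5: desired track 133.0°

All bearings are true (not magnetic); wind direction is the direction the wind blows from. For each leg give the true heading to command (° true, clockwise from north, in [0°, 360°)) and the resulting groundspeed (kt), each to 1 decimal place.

Leg 1: desired track 51.6°; wind correction -14.0° → command heading 37.6°, groundspeed 176.3 kt
Leg 2: desired track 344.3°; wind correction -10.8° → command heading 333.5°, groundspeed 131.2 kt
Leg 3: desired track 178.3°; wind correction +13.1° → command heading 191.4°, groundspeed 181.8 kt
Leg 4: desired track 152.6°; wind correction +8.5° → command heading 161.1°, groundspeed 198.3 kt
Leg 5: desired track 133.0°; wind correction +3.7° → command heading 136.7°, groundspeed 205.8 kt

Leg 1: heading=37.6°, groundspeed=176.3 kt
Leg 2: heading=333.5°, groundspeed=131.2 kt
Leg 3: heading=191.4°, groundspeed=181.8 kt
Leg 4: heading=161.1°, groundspeed=198.3 kt
Leg 5: heading=136.7°, groundspeed=205.8 kt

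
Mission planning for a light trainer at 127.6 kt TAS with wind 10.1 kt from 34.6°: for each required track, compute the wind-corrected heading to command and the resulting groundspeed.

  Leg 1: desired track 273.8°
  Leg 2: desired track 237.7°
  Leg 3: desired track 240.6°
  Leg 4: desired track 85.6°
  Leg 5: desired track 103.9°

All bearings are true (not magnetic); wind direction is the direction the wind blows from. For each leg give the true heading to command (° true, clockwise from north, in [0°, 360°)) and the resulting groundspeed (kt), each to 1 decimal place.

Leg 1: heading=277.7°, groundspeed=132.5 kt
Leg 2: heading=239.5°, groundspeed=136.8 kt
Leg 3: heading=242.6°, groundspeed=136.6 kt
Leg 4: heading=82.1°, groundspeed=121.0 kt
Leg 5: heading=99.7°, groundspeed=123.7 kt

Leg 1: desired track 273.8°; wind correction +3.9° → command heading 277.7°, groundspeed 132.5 kt
Leg 2: desired track 237.7°; wind correction +1.8° → command heading 239.5°, groundspeed 136.8 kt
Leg 3: desired track 240.6°; wind correction +2.0° → command heading 242.6°, groundspeed 136.6 kt
Leg 4: desired track 85.6°; wind correction -3.5° → command heading 82.1°, groundspeed 121.0 kt
Leg 5: desired track 103.9°; wind correction -4.2° → command heading 99.7°, groundspeed 123.7 kt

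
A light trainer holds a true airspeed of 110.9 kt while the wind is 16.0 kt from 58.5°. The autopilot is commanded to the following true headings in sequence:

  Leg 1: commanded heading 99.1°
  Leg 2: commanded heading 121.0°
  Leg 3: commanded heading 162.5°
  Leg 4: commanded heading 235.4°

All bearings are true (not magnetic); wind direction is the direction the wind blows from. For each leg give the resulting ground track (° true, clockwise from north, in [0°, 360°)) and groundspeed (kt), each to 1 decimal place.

Leg 1: heading 99.1°; drift +6.0° → track 105.1°, groundspeed 99.3 kt
Leg 2: heading 121.0°; drift +7.8° → track 128.8°, groundspeed 104.5 kt
Leg 3: heading 162.5°; drift +7.7° → track 170.2°, groundspeed 115.8 kt
Leg 4: heading 235.4°; drift +0.4° → track 235.8°, groundspeed 126.9 kt

Leg 1: track=105.1°, groundspeed=99.3 kt
Leg 2: track=128.8°, groundspeed=104.5 kt
Leg 3: track=170.2°, groundspeed=115.8 kt
Leg 4: track=235.8°, groundspeed=126.9 kt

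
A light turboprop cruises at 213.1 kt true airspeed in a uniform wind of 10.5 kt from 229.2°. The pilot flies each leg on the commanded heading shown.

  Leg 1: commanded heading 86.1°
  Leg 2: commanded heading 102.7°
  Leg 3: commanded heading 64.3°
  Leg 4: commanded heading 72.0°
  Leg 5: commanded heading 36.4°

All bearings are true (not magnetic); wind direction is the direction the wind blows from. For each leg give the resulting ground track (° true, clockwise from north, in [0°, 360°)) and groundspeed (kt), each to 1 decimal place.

Leg 1: heading 86.1°; drift -1.6° → track 84.5°, groundspeed 221.6 kt
Leg 2: heading 102.7°; drift -2.2° → track 100.5°, groundspeed 219.5 kt
Leg 3: heading 64.3°; drift -0.7° → track 63.6°, groundspeed 223.3 kt
Leg 4: heading 72.0°; drift -1.0° → track 71.0°, groundspeed 222.8 kt
Leg 5: heading 36.4°; drift +0.6° → track 37.0°, groundspeed 223.4 kt

Leg 1: track=84.5°, groundspeed=221.6 kt
Leg 2: track=100.5°, groundspeed=219.5 kt
Leg 3: track=63.6°, groundspeed=223.3 kt
Leg 4: track=71.0°, groundspeed=222.8 kt
Leg 5: track=37.0°, groundspeed=223.4 kt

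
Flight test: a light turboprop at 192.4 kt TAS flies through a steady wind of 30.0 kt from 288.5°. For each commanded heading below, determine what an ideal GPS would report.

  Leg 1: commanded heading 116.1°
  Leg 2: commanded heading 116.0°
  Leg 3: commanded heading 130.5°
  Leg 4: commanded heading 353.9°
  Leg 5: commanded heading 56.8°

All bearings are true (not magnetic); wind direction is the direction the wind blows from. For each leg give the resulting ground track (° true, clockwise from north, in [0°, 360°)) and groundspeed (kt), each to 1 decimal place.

Leg 1: track=115.1°, groundspeed=222.2 kt
Leg 2: track=115.0°, groundspeed=222.2 kt
Leg 3: track=127.6°, groundspeed=220.5 kt
Leg 4: track=2.5°, groundspeed=182.0 kt
Leg 5: track=63.2°, groundspeed=212.3 kt

Leg 1: heading 116.1°; drift -1.0° → track 115.1°, groundspeed 222.2 kt
Leg 2: heading 116.0°; drift -1.0° → track 115.0°, groundspeed 222.2 kt
Leg 3: heading 130.5°; drift -2.9° → track 127.6°, groundspeed 220.5 kt
Leg 4: heading 353.9°; drift +8.6° → track 2.5°, groundspeed 182.0 kt
Leg 5: heading 56.8°; drift +6.4° → track 63.2°, groundspeed 212.3 kt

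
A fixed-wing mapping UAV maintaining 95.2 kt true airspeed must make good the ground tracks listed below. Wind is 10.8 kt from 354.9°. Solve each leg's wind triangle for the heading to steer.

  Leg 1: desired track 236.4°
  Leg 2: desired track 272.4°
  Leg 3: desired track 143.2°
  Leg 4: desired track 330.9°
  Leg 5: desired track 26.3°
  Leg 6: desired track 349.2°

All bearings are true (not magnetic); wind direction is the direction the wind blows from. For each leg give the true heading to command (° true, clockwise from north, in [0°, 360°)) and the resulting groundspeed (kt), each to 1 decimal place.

Leg 1: desired track 236.4°; wind correction +5.7° → command heading 242.1°, groundspeed 99.9 kt
Leg 2: desired track 272.4°; wind correction +6.5° → command heading 278.9°, groundspeed 93.2 kt
Leg 3: desired track 143.2°; wind correction -3.4° → command heading 139.8°, groundspeed 104.2 kt
Leg 4: desired track 330.9°; wind correction +2.6° → command heading 333.5°, groundspeed 85.2 kt
Leg 5: desired track 26.3°; wind correction -3.4° → command heading 22.9°, groundspeed 85.8 kt
Leg 6: desired track 349.2°; wind correction +0.6° → command heading 349.8°, groundspeed 84.4 kt

Leg 1: heading=242.1°, groundspeed=99.9 kt
Leg 2: heading=278.9°, groundspeed=93.2 kt
Leg 3: heading=139.8°, groundspeed=104.2 kt
Leg 4: heading=333.5°, groundspeed=85.2 kt
Leg 5: heading=22.9°, groundspeed=85.8 kt
Leg 6: heading=349.8°, groundspeed=84.4 kt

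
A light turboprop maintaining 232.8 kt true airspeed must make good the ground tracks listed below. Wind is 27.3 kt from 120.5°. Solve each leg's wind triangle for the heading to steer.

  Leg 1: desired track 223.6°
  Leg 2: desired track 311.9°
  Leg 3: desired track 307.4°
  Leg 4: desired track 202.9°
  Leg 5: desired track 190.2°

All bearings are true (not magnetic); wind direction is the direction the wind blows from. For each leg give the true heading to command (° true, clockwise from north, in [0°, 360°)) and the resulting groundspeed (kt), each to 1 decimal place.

Leg 1: heading=217.0°, groundspeed=237.5 kt
Leg 2: heading=313.2°, groundspeed=259.5 kt
Leg 3: heading=308.2°, groundspeed=259.9 kt
Leg 4: heading=196.2°, groundspeed=227.6 kt
Leg 5: heading=183.9°, groundspeed=221.9 kt

Leg 1: desired track 223.6°; wind correction -6.6° → command heading 217.0°, groundspeed 237.5 kt
Leg 2: desired track 311.9°; wind correction +1.3° → command heading 313.2°, groundspeed 259.5 kt
Leg 3: desired track 307.4°; wind correction +0.8° → command heading 308.2°, groundspeed 259.9 kt
Leg 4: desired track 202.9°; wind correction -6.7° → command heading 196.2°, groundspeed 227.6 kt
Leg 5: desired track 190.2°; wind correction -6.3° → command heading 183.9°, groundspeed 221.9 kt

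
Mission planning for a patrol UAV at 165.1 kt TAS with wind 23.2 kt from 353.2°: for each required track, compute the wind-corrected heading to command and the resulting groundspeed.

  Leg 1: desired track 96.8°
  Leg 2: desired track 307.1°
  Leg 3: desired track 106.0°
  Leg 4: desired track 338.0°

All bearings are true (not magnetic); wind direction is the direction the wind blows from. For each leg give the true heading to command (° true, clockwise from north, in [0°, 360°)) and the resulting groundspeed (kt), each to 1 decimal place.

Leg 1: desired track 96.8°; wind correction -7.9° → command heading 88.9°, groundspeed 169.0 kt
Leg 2: desired track 307.1°; wind correction +5.8° → command heading 312.9°, groundspeed 148.2 kt
Leg 3: desired track 106.0°; wind correction -7.4° → command heading 98.6°, groundspeed 172.7 kt
Leg 4: desired track 338.0°; wind correction +2.1° → command heading 340.1°, groundspeed 142.6 kt

Leg 1: heading=88.9°, groundspeed=169.0 kt
Leg 2: heading=312.9°, groundspeed=148.2 kt
Leg 3: heading=98.6°, groundspeed=172.7 kt
Leg 4: heading=340.1°, groundspeed=142.6 kt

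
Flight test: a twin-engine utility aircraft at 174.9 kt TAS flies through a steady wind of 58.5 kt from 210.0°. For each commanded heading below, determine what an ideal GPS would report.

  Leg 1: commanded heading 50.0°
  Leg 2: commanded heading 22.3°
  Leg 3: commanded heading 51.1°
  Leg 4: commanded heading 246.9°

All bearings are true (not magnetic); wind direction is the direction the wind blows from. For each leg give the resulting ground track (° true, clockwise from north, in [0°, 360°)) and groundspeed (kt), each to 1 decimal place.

Leg 1: track=45.0°, groundspeed=230.7 kt
Leg 2: track=24.2°, groundspeed=233.0 kt
Leg 3: track=45.9°, groundspeed=230.4 kt
Leg 4: track=262.2°, groundspeed=132.8 kt

Leg 1: heading 50.0°; drift -5.0° → track 45.0°, groundspeed 230.7 kt
Leg 2: heading 22.3°; drift +1.9° → track 24.2°, groundspeed 233.0 kt
Leg 3: heading 51.1°; drift -5.2° → track 45.9°, groundspeed 230.4 kt
Leg 4: heading 246.9°; drift +15.3° → track 262.2°, groundspeed 132.8 kt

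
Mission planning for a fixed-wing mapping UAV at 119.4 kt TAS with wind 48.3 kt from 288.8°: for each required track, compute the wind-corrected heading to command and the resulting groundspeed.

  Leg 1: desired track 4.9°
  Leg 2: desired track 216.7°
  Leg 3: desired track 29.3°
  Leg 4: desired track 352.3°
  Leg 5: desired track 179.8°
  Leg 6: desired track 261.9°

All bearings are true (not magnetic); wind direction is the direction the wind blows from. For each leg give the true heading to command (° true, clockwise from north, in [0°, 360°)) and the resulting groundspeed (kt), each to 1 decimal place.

Leg 1: heading=341.8°, groundspeed=98.2 kt
Leg 2: heading=239.3°, groundspeed=95.4 kt
Leg 3: heading=5.9°, groundspeed=118.4 kt
Leg 4: heading=331.1°, groundspeed=89.7 kt
Leg 5: heading=202.3°, groundspeed=126.0 kt
Leg 6: heading=272.4°, groundspeed=74.3 kt

Leg 1: desired track 4.9°; wind correction -23.1° → command heading 341.8°, groundspeed 98.2 kt
Leg 2: desired track 216.7°; wind correction +22.6° → command heading 239.3°, groundspeed 95.4 kt
Leg 3: desired track 29.3°; wind correction -23.4° → command heading 5.9°, groundspeed 118.4 kt
Leg 4: desired track 352.3°; wind correction -21.2° → command heading 331.1°, groundspeed 89.7 kt
Leg 5: desired track 179.8°; wind correction +22.5° → command heading 202.3°, groundspeed 126.0 kt
Leg 6: desired track 261.9°; wind correction +10.5° → command heading 272.4°, groundspeed 74.3 kt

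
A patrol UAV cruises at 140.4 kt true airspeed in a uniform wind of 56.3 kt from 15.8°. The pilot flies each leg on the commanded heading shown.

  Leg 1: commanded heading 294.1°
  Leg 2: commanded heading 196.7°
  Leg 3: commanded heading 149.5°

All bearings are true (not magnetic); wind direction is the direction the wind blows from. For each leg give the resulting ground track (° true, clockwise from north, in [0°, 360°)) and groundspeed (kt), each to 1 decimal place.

Leg 1: heading 294.1°; drift -22.8° → track 271.3°, groundspeed 143.5 kt
Leg 2: heading 196.7°; drift -0.3° → track 196.4°, groundspeed 196.7 kt
Leg 3: heading 149.5°; drift +12.8° → track 162.3°, groundspeed 183.9 kt

Leg 1: track=271.3°, groundspeed=143.5 kt
Leg 2: track=196.4°, groundspeed=196.7 kt
Leg 3: track=162.3°, groundspeed=183.9 kt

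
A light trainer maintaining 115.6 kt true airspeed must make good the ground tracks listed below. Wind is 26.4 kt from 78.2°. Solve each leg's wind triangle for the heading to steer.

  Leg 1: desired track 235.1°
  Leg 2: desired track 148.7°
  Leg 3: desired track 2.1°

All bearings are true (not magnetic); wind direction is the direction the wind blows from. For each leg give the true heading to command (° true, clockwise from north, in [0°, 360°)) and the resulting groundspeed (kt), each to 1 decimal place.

Leg 1: desired track 235.1°; wind correction -5.1° → command heading 230.0°, groundspeed 139.4 kt
Leg 2: desired track 148.7°; wind correction -12.4° → command heading 136.3°, groundspeed 104.1 kt
Leg 3: desired track 2.1°; wind correction +12.8° → command heading 14.9°, groundspeed 106.4 kt

Leg 1: heading=230.0°, groundspeed=139.4 kt
Leg 2: heading=136.3°, groundspeed=104.1 kt
Leg 3: heading=14.9°, groundspeed=106.4 kt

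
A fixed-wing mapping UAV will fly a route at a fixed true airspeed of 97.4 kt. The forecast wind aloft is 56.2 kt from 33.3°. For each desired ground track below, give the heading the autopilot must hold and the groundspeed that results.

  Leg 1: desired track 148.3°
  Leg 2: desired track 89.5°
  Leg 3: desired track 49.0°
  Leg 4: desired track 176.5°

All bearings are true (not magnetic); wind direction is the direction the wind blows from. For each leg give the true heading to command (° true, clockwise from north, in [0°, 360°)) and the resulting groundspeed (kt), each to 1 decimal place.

Leg 1: heading=116.8°, groundspeed=106.8 kt
Leg 2: heading=60.8°, groundspeed=54.2 kt
Leg 3: heading=40.0°, groundspeed=42.1 kt
Leg 4: heading=156.3°, groundspeed=136.4 kt

Leg 1: desired track 148.3°; wind correction -31.5° → command heading 116.8°, groundspeed 106.8 kt
Leg 2: desired track 89.5°; wind correction -28.7° → command heading 60.8°, groundspeed 54.2 kt
Leg 3: desired track 49.0°; wind correction -9.0° → command heading 40.0°, groundspeed 42.1 kt
Leg 4: desired track 176.5°; wind correction -20.2° → command heading 156.3°, groundspeed 136.4 kt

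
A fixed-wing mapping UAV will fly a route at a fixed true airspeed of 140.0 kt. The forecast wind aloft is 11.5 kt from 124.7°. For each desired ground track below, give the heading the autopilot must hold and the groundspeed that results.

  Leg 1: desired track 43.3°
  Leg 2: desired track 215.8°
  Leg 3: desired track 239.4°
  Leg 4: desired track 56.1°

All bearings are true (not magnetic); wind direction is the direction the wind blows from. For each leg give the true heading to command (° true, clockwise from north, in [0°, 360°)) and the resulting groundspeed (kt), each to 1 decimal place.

Leg 1: heading=48.0°, groundspeed=137.8 kt
Leg 2: heading=211.1°, groundspeed=139.7 kt
Leg 3: heading=235.1°, groundspeed=144.4 kt
Leg 4: heading=60.5°, groundspeed=135.4 kt

Leg 1: desired track 43.3°; wind correction +4.7° → command heading 48.0°, groundspeed 137.8 kt
Leg 2: desired track 215.8°; wind correction -4.7° → command heading 211.1°, groundspeed 139.7 kt
Leg 3: desired track 239.4°; wind correction -4.3° → command heading 235.1°, groundspeed 144.4 kt
Leg 4: desired track 56.1°; wind correction +4.4° → command heading 60.5°, groundspeed 135.4 kt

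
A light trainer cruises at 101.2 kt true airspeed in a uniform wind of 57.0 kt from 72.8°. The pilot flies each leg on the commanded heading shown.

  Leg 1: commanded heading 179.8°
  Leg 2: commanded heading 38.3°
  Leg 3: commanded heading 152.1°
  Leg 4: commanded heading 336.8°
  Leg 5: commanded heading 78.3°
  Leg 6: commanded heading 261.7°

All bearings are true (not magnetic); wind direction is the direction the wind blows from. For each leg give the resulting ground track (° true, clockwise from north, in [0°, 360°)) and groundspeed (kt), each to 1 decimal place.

Leg 1: track=204.6°, groundspeed=129.9 kt
Leg 2: track=7.5°, groundspeed=63.1 kt
Leg 3: track=183.8°, groundspeed=106.5 kt
Leg 4: track=308.9°, groundspeed=121.2 kt
Leg 5: track=85.3°, groundspeed=44.8 kt
Leg 6: track=258.5°, groundspeed=157.8 kt

Leg 1: heading 179.8°; drift +24.8° → track 204.6°, groundspeed 129.9 kt
Leg 2: heading 38.3°; drift -30.8° → track 7.5°, groundspeed 63.1 kt
Leg 3: heading 152.1°; drift +31.7° → track 183.8°, groundspeed 106.5 kt
Leg 4: heading 336.8°; drift -27.9° → track 308.9°, groundspeed 121.2 kt
Leg 5: heading 78.3°; drift +7.0° → track 85.3°, groundspeed 44.8 kt
Leg 6: heading 261.7°; drift -3.2° → track 258.5°, groundspeed 157.8 kt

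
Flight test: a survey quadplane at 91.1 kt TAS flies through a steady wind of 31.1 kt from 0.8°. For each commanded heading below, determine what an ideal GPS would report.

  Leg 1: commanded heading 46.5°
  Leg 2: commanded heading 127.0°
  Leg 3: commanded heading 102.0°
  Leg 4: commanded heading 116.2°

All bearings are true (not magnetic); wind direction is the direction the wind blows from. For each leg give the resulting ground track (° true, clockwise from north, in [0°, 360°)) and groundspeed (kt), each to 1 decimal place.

Leg 1: track=64.3°, groundspeed=72.9 kt
Leg 2: track=139.9°, groundspeed=112.3 kt
Leg 3: track=119.4°, groundspeed=101.8 kt
Leg 4: track=131.3°, groundspeed=108.2 kt

Leg 1: heading 46.5°; drift +17.8° → track 64.3°, groundspeed 72.9 kt
Leg 2: heading 127.0°; drift +12.9° → track 139.9°, groundspeed 112.3 kt
Leg 3: heading 102.0°; drift +17.4° → track 119.4°, groundspeed 101.8 kt
Leg 4: heading 116.2°; drift +15.1° → track 131.3°, groundspeed 108.2 kt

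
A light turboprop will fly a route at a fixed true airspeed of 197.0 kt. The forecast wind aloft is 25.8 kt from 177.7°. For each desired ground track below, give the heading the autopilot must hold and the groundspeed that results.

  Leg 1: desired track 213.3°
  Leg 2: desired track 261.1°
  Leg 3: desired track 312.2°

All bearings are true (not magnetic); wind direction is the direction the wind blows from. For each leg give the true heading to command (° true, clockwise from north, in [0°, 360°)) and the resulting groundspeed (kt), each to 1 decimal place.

Leg 1: heading=208.9°, groundspeed=175.4 kt
Leg 2: heading=253.6°, groundspeed=192.4 kt
Leg 3: heading=306.8°, groundspeed=214.2 kt

Leg 1: desired track 213.3°; wind correction -4.4° → command heading 208.9°, groundspeed 175.4 kt
Leg 2: desired track 261.1°; wind correction -7.5° → command heading 253.6°, groundspeed 192.4 kt
Leg 3: desired track 312.2°; wind correction -5.4° → command heading 306.8°, groundspeed 214.2 kt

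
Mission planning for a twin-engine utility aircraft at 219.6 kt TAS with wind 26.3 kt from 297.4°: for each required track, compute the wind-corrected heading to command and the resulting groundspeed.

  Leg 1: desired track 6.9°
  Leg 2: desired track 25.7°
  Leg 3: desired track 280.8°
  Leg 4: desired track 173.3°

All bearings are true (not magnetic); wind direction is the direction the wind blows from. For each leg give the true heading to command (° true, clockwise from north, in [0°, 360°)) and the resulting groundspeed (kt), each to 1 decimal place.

Leg 1: desired track 6.9°; wind correction -6.4° → command heading 0.5°, groundspeed 209.0 kt
Leg 2: desired track 25.7°; wind correction -6.9° → command heading 18.8°, groundspeed 217.2 kt
Leg 3: desired track 280.8°; wind correction +2.0° → command heading 282.8°, groundspeed 194.3 kt
Leg 4: desired track 173.3°; wind correction +5.7° → command heading 179.0°, groundspeed 233.3 kt

Leg 1: heading=0.5°, groundspeed=209.0 kt
Leg 2: heading=18.8°, groundspeed=217.2 kt
Leg 3: heading=282.8°, groundspeed=194.3 kt
Leg 4: heading=179.0°, groundspeed=233.3 kt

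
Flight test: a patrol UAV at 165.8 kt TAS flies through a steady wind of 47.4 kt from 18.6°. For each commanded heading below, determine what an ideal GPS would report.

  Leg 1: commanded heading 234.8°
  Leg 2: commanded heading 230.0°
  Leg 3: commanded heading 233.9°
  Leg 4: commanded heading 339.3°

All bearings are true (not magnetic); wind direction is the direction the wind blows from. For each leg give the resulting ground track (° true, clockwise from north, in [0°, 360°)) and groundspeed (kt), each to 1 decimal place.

Leg 1: heading 234.8°; drift -7.8° → track 227.0°, groundspeed 206.0 kt
Leg 2: heading 230.0°; drift -6.8° → track 223.2°, groundspeed 207.7 kt
Leg 3: heading 233.9°; drift -7.6° → track 226.3°, groundspeed 206.3 kt
Leg 4: heading 339.3°; drift -13.1° → track 326.2°, groundspeed 132.6 kt

Leg 1: track=227.0°, groundspeed=206.0 kt
Leg 2: track=223.2°, groundspeed=207.7 kt
Leg 3: track=226.3°, groundspeed=206.3 kt
Leg 4: track=326.2°, groundspeed=132.6 kt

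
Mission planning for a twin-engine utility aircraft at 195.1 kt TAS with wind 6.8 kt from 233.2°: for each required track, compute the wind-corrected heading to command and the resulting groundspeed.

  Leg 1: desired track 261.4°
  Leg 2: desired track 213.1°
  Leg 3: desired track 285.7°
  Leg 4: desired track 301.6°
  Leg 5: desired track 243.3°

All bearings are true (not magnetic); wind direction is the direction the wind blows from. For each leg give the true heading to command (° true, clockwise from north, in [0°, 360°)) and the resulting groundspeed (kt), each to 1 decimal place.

Leg 1: heading=260.5°, groundspeed=189.1 kt
Leg 2: heading=213.8°, groundspeed=188.7 kt
Leg 3: heading=284.1°, groundspeed=190.9 kt
Leg 4: heading=299.7°, groundspeed=192.5 kt
Leg 5: heading=242.9°, groundspeed=188.4 kt

Leg 1: desired track 261.4°; wind correction -0.9° → command heading 260.5°, groundspeed 189.1 kt
Leg 2: desired track 213.1°; wind correction +0.7° → command heading 213.8°, groundspeed 188.7 kt
Leg 3: desired track 285.7°; wind correction -1.6° → command heading 284.1°, groundspeed 190.9 kt
Leg 4: desired track 301.6°; wind correction -1.9° → command heading 299.7°, groundspeed 192.5 kt
Leg 5: desired track 243.3°; wind correction -0.4° → command heading 242.9°, groundspeed 188.4 kt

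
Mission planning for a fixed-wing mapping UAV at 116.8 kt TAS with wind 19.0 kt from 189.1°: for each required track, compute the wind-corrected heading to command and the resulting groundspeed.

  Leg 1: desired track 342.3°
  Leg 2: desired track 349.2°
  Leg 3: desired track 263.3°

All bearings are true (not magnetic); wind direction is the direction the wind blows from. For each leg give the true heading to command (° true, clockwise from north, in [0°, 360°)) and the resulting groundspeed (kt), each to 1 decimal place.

Leg 1: desired track 342.3°; wind correction -4.2° → command heading 338.1°, groundspeed 133.4 kt
Leg 2: desired track 349.2°; wind correction -3.2° → command heading 346.0°, groundspeed 134.5 kt
Leg 3: desired track 263.3°; wind correction -9.0° → command heading 254.3°, groundspeed 110.2 kt

Leg 1: heading=338.1°, groundspeed=133.4 kt
Leg 2: heading=346.0°, groundspeed=134.5 kt
Leg 3: heading=254.3°, groundspeed=110.2 kt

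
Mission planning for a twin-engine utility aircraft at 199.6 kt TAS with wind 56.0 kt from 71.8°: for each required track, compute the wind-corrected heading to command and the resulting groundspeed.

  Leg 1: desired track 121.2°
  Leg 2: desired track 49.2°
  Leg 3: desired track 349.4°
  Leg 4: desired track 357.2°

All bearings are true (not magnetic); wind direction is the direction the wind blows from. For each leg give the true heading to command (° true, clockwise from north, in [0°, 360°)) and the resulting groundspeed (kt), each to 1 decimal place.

Leg 1: heading=108.9°, groundspeed=158.6 kt
Leg 2: heading=55.4°, groundspeed=146.7 kt
Leg 3: heading=5.5°, groundspeed=184.3 kt
Leg 4: heading=12.9°, groundspeed=177.3 kt

Leg 1: desired track 121.2°; wind correction -12.3° → command heading 108.9°, groundspeed 158.6 kt
Leg 2: desired track 49.2°; wind correction +6.2° → command heading 55.4°, groundspeed 146.7 kt
Leg 3: desired track 349.4°; wind correction +16.1° → command heading 5.5°, groundspeed 184.3 kt
Leg 4: desired track 357.2°; wind correction +15.7° → command heading 12.9°, groundspeed 177.3 kt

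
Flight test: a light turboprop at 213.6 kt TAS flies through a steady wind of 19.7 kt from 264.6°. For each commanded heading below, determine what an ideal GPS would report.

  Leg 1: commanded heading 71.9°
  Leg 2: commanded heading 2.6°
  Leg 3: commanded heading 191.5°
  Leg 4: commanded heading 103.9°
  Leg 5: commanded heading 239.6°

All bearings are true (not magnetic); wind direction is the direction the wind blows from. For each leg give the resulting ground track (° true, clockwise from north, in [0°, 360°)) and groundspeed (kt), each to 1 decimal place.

Leg 1: heading 71.9°; drift +1.1° → track 73.0°, groundspeed 232.9 kt
Leg 2: heading 2.6°; drift +5.2° → track 7.8°, groundspeed 217.2 kt
Leg 3: heading 191.5°; drift -5.2° → track 186.3°, groundspeed 208.7 kt
Leg 4: heading 103.9°; drift -1.6° → track 102.3°, groundspeed 232.3 kt
Leg 5: heading 239.6°; drift -2.4° → track 237.2°, groundspeed 195.9 kt

Leg 1: track=73.0°, groundspeed=232.9 kt
Leg 2: track=7.8°, groundspeed=217.2 kt
Leg 3: track=186.3°, groundspeed=208.7 kt
Leg 4: track=102.3°, groundspeed=232.3 kt
Leg 5: track=237.2°, groundspeed=195.9 kt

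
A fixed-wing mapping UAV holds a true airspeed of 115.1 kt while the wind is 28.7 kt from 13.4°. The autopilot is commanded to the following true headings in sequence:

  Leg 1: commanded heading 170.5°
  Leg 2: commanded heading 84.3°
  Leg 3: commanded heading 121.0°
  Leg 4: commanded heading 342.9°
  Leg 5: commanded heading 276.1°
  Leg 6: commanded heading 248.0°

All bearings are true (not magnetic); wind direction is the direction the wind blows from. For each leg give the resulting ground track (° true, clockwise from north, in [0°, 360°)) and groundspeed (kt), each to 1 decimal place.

Leg 1: heading 170.5°; drift +4.5° → track 175.0°, groundspeed 142.0 kt
Leg 2: heading 84.3°; drift +14.4° → track 98.7°, groundspeed 109.1 kt
Leg 3: heading 121.0°; drift +12.5° → track 133.5°, groundspeed 126.8 kt
Leg 4: heading 342.9°; drift -9.2° → track 333.7°, groundspeed 91.5 kt
Leg 5: heading 276.1°; drift -13.5° → track 262.6°, groundspeed 122.1 kt
Leg 6: heading 248.0°; drift -10.1° → track 237.9°, groundspeed 133.8 kt

Leg 1: track=175.0°, groundspeed=142.0 kt
Leg 2: track=98.7°, groundspeed=109.1 kt
Leg 3: track=133.5°, groundspeed=126.8 kt
Leg 4: track=333.7°, groundspeed=91.5 kt
Leg 5: track=262.6°, groundspeed=122.1 kt
Leg 6: track=237.9°, groundspeed=133.8 kt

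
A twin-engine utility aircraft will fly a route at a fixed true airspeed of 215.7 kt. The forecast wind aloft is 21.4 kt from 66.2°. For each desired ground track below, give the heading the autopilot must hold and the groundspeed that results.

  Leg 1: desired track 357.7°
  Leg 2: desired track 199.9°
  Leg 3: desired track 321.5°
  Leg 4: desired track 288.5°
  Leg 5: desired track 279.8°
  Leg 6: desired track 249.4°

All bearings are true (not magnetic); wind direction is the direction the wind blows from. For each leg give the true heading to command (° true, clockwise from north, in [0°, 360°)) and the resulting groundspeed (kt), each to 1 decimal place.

Leg 1: desired track 357.7°; wind correction +5.3° → command heading 3.0°, groundspeed 206.9 kt
Leg 2: desired track 199.9°; wind correction -4.1° → command heading 195.8°, groundspeed 229.9 kt
Leg 3: desired track 321.5°; wind correction +5.5° → command heading 327.0°, groundspeed 220.1 kt
Leg 4: desired track 288.5°; wind correction +3.8° → command heading 292.3°, groundspeed 231.0 kt
Leg 5: desired track 279.8°; wind correction +3.1° → command heading 282.9°, groundspeed 233.2 kt
Leg 6: desired track 249.4°; wind correction +0.3° → command heading 249.7°, groundspeed 237.1 kt

Leg 1: heading=3.0°, groundspeed=206.9 kt
Leg 2: heading=195.8°, groundspeed=229.9 kt
Leg 3: heading=327.0°, groundspeed=220.1 kt
Leg 4: heading=292.3°, groundspeed=231.0 kt
Leg 5: heading=282.9°, groundspeed=233.2 kt
Leg 6: heading=249.7°, groundspeed=237.1 kt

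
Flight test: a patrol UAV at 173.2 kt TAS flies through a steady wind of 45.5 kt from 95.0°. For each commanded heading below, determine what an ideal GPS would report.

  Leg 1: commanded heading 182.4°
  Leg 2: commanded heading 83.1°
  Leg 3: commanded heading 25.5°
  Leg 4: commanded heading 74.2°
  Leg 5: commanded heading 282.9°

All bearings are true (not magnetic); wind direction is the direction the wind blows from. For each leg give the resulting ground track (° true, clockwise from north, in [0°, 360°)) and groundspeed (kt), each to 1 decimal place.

Leg 1: track=197.3°, groundspeed=177.1 kt
Leg 2: track=78.9°, groundspeed=129.0 kt
Leg 3: track=10.3°, groundspeed=162.9 kt
Leg 4: track=67.2°, groundspeed=131.7 kt
Leg 5: track=281.3°, groundspeed=218.4 kt

Leg 1: heading 182.4°; drift +14.9° → track 197.3°, groundspeed 177.1 kt
Leg 2: heading 83.1°; drift -4.2° → track 78.9°, groundspeed 129.0 kt
Leg 3: heading 25.5°; drift -15.2° → track 10.3°, groundspeed 162.9 kt
Leg 4: heading 74.2°; drift -7.0° → track 67.2°, groundspeed 131.7 kt
Leg 5: heading 282.9°; drift -1.6° → track 281.3°, groundspeed 218.4 kt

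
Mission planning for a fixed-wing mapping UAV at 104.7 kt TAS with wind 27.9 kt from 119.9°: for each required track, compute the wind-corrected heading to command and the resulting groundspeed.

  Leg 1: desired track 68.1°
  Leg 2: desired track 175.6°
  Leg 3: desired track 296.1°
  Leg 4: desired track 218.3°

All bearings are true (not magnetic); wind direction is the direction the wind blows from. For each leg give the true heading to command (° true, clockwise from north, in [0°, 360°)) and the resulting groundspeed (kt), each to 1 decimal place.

Leg 1: heading=80.2°, groundspeed=85.1 kt
Leg 2: heading=162.9°, groundspeed=86.4 kt
Leg 3: heading=295.1°, groundspeed=132.5 kt
Leg 4: heading=203.0°, groundspeed=105.1 kt

Leg 1: desired track 68.1°; wind correction +12.1° → command heading 80.2°, groundspeed 85.1 kt
Leg 2: desired track 175.6°; wind correction -12.7° → command heading 162.9°, groundspeed 86.4 kt
Leg 3: desired track 296.1°; wind correction -1.0° → command heading 295.1°, groundspeed 132.5 kt
Leg 4: desired track 218.3°; wind correction -15.3° → command heading 203.0°, groundspeed 105.1 kt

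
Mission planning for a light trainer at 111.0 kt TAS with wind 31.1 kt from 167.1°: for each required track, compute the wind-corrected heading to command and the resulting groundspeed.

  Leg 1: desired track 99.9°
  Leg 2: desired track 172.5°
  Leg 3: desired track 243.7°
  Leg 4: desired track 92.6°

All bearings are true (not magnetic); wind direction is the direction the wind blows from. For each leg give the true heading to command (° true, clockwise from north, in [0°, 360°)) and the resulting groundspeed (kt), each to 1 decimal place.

Leg 1: desired track 99.9°; wind correction +15.0° → command heading 114.9°, groundspeed 95.2 kt
Leg 2: desired track 172.5°; wind correction -1.5° → command heading 171.0°, groundspeed 80.0 kt
Leg 3: desired track 243.7°; wind correction -15.8° → command heading 227.9°, groundspeed 99.6 kt
Leg 4: desired track 92.6°; wind correction +15.7° → command heading 108.3°, groundspeed 98.6 kt

Leg 1: heading=114.9°, groundspeed=95.2 kt
Leg 2: heading=171.0°, groundspeed=80.0 kt
Leg 3: heading=227.9°, groundspeed=99.6 kt
Leg 4: heading=108.3°, groundspeed=98.6 kt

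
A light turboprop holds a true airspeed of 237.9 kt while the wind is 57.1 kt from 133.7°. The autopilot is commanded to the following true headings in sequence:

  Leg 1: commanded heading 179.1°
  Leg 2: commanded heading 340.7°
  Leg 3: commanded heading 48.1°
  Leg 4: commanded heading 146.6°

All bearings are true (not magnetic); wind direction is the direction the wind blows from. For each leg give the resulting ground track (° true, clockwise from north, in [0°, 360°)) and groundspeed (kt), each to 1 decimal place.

Leg 1: track=190.7°, groundspeed=201.9 kt
Leg 2: track=335.6°, groundspeed=289.9 kt
Leg 3: track=34.4°, groundspeed=240.4 kt
Leg 4: track=150.6°, groundspeed=182.7 kt

Leg 1: heading 179.1°; drift +11.6° → track 190.7°, groundspeed 201.9 kt
Leg 2: heading 340.7°; drift -5.1° → track 335.6°, groundspeed 289.9 kt
Leg 3: heading 48.1°; drift -13.7° → track 34.4°, groundspeed 240.4 kt
Leg 4: heading 146.6°; drift +4.0° → track 150.6°, groundspeed 182.7 kt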